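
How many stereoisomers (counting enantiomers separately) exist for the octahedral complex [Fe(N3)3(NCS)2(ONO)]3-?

In an octahedral complex each vertex has one trans partner and four cis neighbours.
Working through the distinct placements yields 3 geometric isomers: N3 mer, NCS cis; N3 mer, NCS trans; N3 fac, NCS cis.
Each arrangement has an internal mirror plane or centre of symmetry, so none is chiral.

3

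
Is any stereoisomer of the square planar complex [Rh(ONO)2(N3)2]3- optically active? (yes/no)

The distinct arrangements are (2 in all): ONO cis; ONO trans.
Each arrangement has an internal mirror plane or centre of symmetry, so none is chiral.

no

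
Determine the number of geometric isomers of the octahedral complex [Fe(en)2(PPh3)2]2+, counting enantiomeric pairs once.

The six octahedral sites form three mutually perpendicular trans pairs.
Each en is bidentate and must span two cis positions.
Working through the distinct placements yields 2 geometric isomers: PPh3 trans; PPh3 cis (chiral).

2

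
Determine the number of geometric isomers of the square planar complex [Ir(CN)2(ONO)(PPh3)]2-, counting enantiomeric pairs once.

2

A square has two trans pairs of vertices; adjacent vertices are cis.
Working through the distinct placements yields 2 geometric isomers: CN cis; CN trans.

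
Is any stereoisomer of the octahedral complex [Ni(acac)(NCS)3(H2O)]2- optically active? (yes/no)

The six octahedral sites form three mutually perpendicular trans pairs.
Each acac is bidentate and must span two cis positions.
There are 2 geometric isomers: NCS fac; NCS mer.
Each arrangement has an internal mirror plane or centre of symmetry, so none is chiral.

no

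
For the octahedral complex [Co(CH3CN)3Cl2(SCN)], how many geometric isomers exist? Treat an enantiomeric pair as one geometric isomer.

There are 3 geometric isomers: CH3CN mer, Cl cis; CH3CN mer, Cl trans; CH3CN fac, Cl cis.

3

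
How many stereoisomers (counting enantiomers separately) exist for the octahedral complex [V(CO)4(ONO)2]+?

The six octahedral sites form three mutually perpendicular trans pairs.
Systematic placement gives 2 geometric isomers: ONO trans; ONO cis.
Each arrangement has an internal mirror plane or centre of symmetry, so none is chiral.

2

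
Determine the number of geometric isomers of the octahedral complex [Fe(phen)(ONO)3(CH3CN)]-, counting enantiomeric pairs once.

2

Each phen is bidentate and must span two cis positions.
There are 2 geometric isomers: ONO fac; ONO mer.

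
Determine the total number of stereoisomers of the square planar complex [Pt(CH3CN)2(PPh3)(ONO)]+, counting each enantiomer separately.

A square has two trans pairs of vertices; adjacent vertices are cis.
The distinct arrangements are (2 in all): CH3CN cis; CH3CN trans.
Each arrangement has an internal mirror plane or centre of symmetry, so none is chiral.

2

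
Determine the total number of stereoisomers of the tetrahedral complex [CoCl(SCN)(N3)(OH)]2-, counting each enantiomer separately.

All four vertices of a tetrahedron are equivalent and mutually adjacent, so cis/trans isomerism cannot arise.
Only one geometric arrangement is possible; it has no improper symmetry element, so it exists as a pair of enantiomers (2 stereoisomers).

2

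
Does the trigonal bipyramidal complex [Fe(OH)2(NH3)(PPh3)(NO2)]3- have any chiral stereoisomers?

In a trigonal bipyramid the two axial positions differ from the three equatorial ones.
Placing the ligands in turn and identifying arrangements related by rotation or reflection leaves 7 distinct geometric isomers.
Of these, 3 lack any improper symmetry element and so occur as enantiomeric pairs, giving 7 + 3 = 10 stereoisomers in total.

yes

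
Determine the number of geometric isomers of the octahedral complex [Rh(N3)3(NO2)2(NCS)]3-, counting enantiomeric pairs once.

The six octahedral sites form three mutually perpendicular trans pairs.
There are 3 geometric isomers: N3 mer, NO2 trans; N3 mer, NO2 cis; N3 fac, NO2 cis.

3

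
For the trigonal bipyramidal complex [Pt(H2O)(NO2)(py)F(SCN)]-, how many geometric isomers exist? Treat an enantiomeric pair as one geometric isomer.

10

In a trigonal bipyramid the two axial positions differ from the three equatorial ones.
Exhaustive case analysis gives 10 geometric isomers.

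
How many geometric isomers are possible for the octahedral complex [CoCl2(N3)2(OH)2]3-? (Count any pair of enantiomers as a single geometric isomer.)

5

In an octahedral complex each vertex has one trans partner and four cis neighbours.
Systematic placement gives 5 geometric isomers: Cl trans, N3 trans, OH trans; Cl trans, N3 cis, OH cis; Cl cis, N3 cis, OH trans; Cl cis, N3 cis, OH cis (chiral); Cl cis, N3 trans, OH cis.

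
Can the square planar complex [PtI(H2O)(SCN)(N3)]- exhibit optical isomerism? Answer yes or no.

no

In a square planar complex each vertex has one trans partner and two cis neighbours.
The distinct arrangements are (3 in all): (H2O/N3 trans, I/SCN trans); (H2O/SCN trans, I/N3 trans); (H2O/I trans, N3/SCN trans).
Each arrangement has an internal mirror plane or centre of symmetry, so none is chiral.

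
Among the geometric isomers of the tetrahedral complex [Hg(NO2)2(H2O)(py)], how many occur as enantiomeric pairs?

0

All four vertices of a tetrahedron are equivalent and mutually adjacent, so cis/trans isomerism cannot arise.
Only one geometric arrangement is possible.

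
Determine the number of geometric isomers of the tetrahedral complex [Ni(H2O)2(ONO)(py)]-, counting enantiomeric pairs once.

All four vertices of a tetrahedron are equivalent and mutually adjacent, so cis/trans isomerism cannot arise.
Only one geometric arrangement is possible.

1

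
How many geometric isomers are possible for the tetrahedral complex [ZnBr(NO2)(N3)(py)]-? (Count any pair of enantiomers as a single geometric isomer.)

All four vertices of a tetrahedron are equivalent and mutually adjacent, so cis/trans isomerism cannot arise.
Only one geometric arrangement is possible; it has no improper symmetry element, so it exists as a pair of enantiomers (2 stereoisomers).

1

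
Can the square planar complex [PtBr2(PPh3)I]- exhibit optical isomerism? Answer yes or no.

no

In a square planar complex each vertex has one trans partner and two cis neighbours.
There are 2 geometric isomers: Br cis; Br trans.
Each arrangement has an internal mirror plane or centre of symmetry, so none is chiral.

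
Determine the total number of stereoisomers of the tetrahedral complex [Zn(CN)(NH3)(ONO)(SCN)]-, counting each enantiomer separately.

All four vertices of a tetrahedron are equivalent and mutually adjacent, so cis/trans isomerism cannot arise.
Only one geometric arrangement is possible; it has no improper symmetry element, so it exists as a pair of enantiomers (2 stereoisomers).

2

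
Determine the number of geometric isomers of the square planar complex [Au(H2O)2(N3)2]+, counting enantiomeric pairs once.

2

In a square planar complex each vertex has one trans partner and two cis neighbours.
There are 2 geometric isomers: H2O cis; H2O trans.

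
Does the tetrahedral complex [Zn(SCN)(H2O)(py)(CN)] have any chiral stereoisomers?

yes

In a tetrahedral complex all four positions are equivalent and every pair of ligands is adjacent — there is no cis/trans distinction.
Only one geometric arrangement is possible; it has no improper symmetry element, so it exists as a pair of enantiomers (2 stereoisomers).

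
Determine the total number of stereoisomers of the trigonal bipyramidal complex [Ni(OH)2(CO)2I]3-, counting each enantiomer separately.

A trigonal bipyramid has two axial and three equatorial sites, which are chemically inequivalent.
Placing the ligands in turn and identifying arrangements related by rotation or reflection leaves 5 distinct geometric isomers.
One of these lacks any improper symmetry element and so occurs as an enantiomeric pair, giving 5 + 1 = 6 stereoisomers in total.

6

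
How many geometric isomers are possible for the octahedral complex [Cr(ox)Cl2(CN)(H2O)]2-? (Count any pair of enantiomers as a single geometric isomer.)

4

An octahedron has six vertices in three trans pairs; every non-trans pair is cis.
Each ox is bidentate and must span two cis positions.
Systematic placement gives 4 geometric isomers: Cl cis (3 arrangements, 2 chiral); Cl trans.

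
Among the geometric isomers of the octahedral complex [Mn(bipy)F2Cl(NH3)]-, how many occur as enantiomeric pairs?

Each bipy is bidentate and must span two cis positions.
The distinct arrangements are (4 in all): F cis (3 arrangements, 2 chiral); F trans.
Of these, 2 lack any improper symmetry element and so occur as enantiomeric pairs, giving 4 + 2 = 6 stereoisomers in total.

2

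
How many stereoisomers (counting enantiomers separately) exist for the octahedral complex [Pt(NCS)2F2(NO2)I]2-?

There are 6 geometric isomers: NCS cis, F trans; NCS trans, F trans; NCS cis, F cis (3 arrangements, 2 chiral); NCS trans, F cis.
Of these, 2 lack any improper symmetry element and so occur as enantiomeric pairs, giving 6 + 2 = 8 stereoisomers in total.

8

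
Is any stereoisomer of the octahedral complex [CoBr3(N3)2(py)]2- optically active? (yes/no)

The six octahedral sites form three mutually perpendicular trans pairs.
There are 3 geometric isomers: Br mer, N3 cis; Br mer, N3 trans; Br fac, N3 cis.
Each arrangement has an internal mirror plane or centre of symmetry, so none is chiral.

no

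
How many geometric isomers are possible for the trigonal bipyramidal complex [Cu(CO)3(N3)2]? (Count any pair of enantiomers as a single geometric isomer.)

3

A trigonal bipyramid has two axial and three equatorial sites, which are chemically inequivalent.
The distinct arrangements are (3 in all): N3 both equatorial; N3 one axial, one equatorial; N3 both axial.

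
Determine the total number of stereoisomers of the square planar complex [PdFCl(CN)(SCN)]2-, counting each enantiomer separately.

Working through the distinct placements yields 3 geometric isomers: (CN/F trans, Cl/SCN trans); (CN/SCN trans, Cl/F trans); (CN/Cl trans, F/SCN trans).
Each arrangement has an internal mirror plane or centre of symmetry, so none is chiral.

3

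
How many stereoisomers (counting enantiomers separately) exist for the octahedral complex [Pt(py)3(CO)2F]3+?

3

The distinct arrangements are (3 in all): py mer, CO trans; py mer, CO cis; py fac, CO cis.
Each arrangement has an internal mirror plane or centre of symmetry, so none is chiral.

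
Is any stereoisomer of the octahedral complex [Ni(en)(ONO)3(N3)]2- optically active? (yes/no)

In an octahedral complex each vertex has one trans partner and four cis neighbours.
Each en is bidentate and must span two cis positions.
Working through the distinct placements yields 2 geometric isomers: ONO fac; ONO mer.
Each arrangement has an internal mirror plane or centre of symmetry, so none is chiral.

no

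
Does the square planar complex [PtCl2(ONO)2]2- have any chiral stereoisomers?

no

A square has two trans pairs of vertices; adjacent vertices are cis.
Systematic placement gives 2 geometric isomers: Cl cis; Cl trans.
Each arrangement has an internal mirror plane or centre of symmetry, so none is chiral.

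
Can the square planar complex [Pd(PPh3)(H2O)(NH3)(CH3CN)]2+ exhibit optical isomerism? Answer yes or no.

In a square planar complex each vertex has one trans partner and two cis neighbours.
Systematic placement gives 3 geometric isomers: (CH3CN/NH3 trans, H2O/PPh3 trans); (CH3CN/PPh3 trans, H2O/NH3 trans); (CH3CN/H2O trans, NH3/PPh3 trans).
Each arrangement has an internal mirror plane or centre of symmetry, so none is chiral.

no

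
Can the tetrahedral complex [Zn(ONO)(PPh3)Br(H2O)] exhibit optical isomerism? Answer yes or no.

Only one geometric arrangement is possible; it has no improper symmetry element, so it exists as a pair of enantiomers (2 stereoisomers).

yes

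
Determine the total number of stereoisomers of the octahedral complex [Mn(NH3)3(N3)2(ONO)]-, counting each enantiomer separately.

3

There are 3 geometric isomers: NH3 mer, N3 trans; NH3 fac, N3 cis; NH3 mer, N3 cis.
Each arrangement has an internal mirror plane or centre of symmetry, so none is chiral.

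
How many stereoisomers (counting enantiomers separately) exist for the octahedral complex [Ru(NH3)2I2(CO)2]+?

6

The distinct arrangements are (5 in all): NH3 trans, I trans, CO trans; NH3 cis, I cis, CO trans; NH3 trans, I cis, CO cis; NH3 cis, I cis, CO cis (chiral); NH3 cis, I trans, CO cis.
One of these lacks any improper symmetry element and so occurs as an enantiomeric pair, giving 5 + 1 = 6 stereoisomers in total.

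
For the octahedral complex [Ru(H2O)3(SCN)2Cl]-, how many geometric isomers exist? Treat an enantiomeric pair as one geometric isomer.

3

Systematic placement gives 3 geometric isomers: H2O mer, SCN trans; H2O fac, SCN cis; H2O mer, SCN cis.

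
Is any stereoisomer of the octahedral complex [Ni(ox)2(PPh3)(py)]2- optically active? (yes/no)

In an octahedral complex each vertex has one trans partner and four cis neighbours.
Each ox is bidentate and must span two cis positions.
There are 2 geometric isomers: PPh3 and py mutually cis (chiral); PPh3 and py mutually trans.
One of these lacks any improper symmetry element and so occurs as an enantiomeric pair, giving 2 + 1 = 3 stereoisomers in total.

yes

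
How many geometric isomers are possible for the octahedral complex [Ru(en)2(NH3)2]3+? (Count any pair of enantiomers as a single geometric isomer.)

The six octahedral sites form three mutually perpendicular trans pairs.
Each en is bidentate and must span two cis positions.
There are 2 geometric isomers: NH3 trans; NH3 cis (chiral).

2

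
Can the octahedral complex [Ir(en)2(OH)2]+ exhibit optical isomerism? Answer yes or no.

yes

In an octahedral complex each vertex has one trans partner and four cis neighbours.
Each en is bidentate and must span two cis positions.
Systematic placement gives 2 geometric isomers: OH trans; OH cis (chiral).
One of these lacks any improper symmetry element and so occurs as an enantiomeric pair, giving 2 + 1 = 3 stereoisomers in total.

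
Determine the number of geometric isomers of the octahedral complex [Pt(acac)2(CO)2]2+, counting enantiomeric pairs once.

Each acac is bidentate and must span two cis positions.
The distinct arrangements are (2 in all): CO trans; CO cis (chiral).

2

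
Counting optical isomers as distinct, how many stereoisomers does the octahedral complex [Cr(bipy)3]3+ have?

2

Each bipy is bidentate and must span two cis positions.
Only one geometric arrangement is possible; it has no improper symmetry element, so it exists as a pair of enantiomers (2 stereoisomers).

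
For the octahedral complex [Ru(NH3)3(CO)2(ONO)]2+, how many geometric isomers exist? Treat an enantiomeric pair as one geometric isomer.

3

Working through the distinct placements yields 3 geometric isomers: NH3 mer, CO trans; NH3 fac, CO cis; NH3 mer, CO cis.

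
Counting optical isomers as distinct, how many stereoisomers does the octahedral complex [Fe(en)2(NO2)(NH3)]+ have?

Each en is bidentate and must span two cis positions.
The distinct arrangements are (2 in all): NO2 and NH3 mutually trans; NO2 and NH3 mutually cis (chiral).
One of these lacks any improper symmetry element and so occurs as an enantiomeric pair, giving 2 + 1 = 3 stereoisomers in total.

3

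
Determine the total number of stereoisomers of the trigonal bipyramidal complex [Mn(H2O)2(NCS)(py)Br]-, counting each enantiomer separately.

In a trigonal bipyramid the two axial positions differ from the three equatorial ones.
Placing the ligands in turn and identifying arrangements related by rotation or reflection leaves 7 distinct geometric isomers.
Of these, 3 lack any improper symmetry element and so occur as enantiomeric pairs, giving 7 + 3 = 10 stereoisomers in total.

10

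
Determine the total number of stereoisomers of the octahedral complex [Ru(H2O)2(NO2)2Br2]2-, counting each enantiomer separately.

In an octahedral complex each vertex has one trans partner and four cis neighbours.
Working through the distinct placements yields 5 geometric isomers: H2O trans, NO2 trans, Br trans; H2O cis, NO2 cis, Br trans; H2O cis, NO2 trans, Br cis; H2O cis, NO2 cis, Br cis (chiral); H2O trans, NO2 cis, Br cis.
One of these lacks any improper symmetry element and so occurs as an enantiomeric pair, giving 5 + 1 = 6 stereoisomers in total.

6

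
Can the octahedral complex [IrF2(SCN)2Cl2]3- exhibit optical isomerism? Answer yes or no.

yes

The six octahedral sites form three mutually perpendicular trans pairs.
Systematic placement gives 5 geometric isomers: F trans, SCN trans, Cl trans; F cis, SCN cis, Cl trans; F cis, SCN trans, Cl cis; F cis, SCN cis, Cl cis (chiral); F trans, SCN cis, Cl cis.
One of these lacks any improper symmetry element and so occurs as an enantiomeric pair, giving 5 + 1 = 6 stereoisomers in total.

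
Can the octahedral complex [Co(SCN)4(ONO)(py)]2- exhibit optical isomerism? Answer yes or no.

no

There are 2 geometric isomers: ONO and py mutually cis; ONO and py mutually trans.
Each arrangement has an internal mirror plane or centre of symmetry, so none is chiral.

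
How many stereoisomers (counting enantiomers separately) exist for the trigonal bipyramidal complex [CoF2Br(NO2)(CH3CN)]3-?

10

Systematic enumeration (placing each ligand type in turn and discarding arrangements equivalent by rotation or reflection) gives 7 geometric isomers.
Of these, 3 lack any improper symmetry element and so occur as enantiomeric pairs, giving 7 + 3 = 10 stereoisomers in total.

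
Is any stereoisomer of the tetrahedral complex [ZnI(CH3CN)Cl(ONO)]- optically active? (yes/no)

In a tetrahedral complex all four positions are equivalent and every pair of ligands is adjacent — there is no cis/trans distinction.
Only one geometric arrangement is possible; it has no improper symmetry element, so it exists as a pair of enantiomers (2 stereoisomers).

yes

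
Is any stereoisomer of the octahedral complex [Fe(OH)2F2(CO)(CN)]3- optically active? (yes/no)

yes

An octahedron has six vertices in three trans pairs; every non-trans pair is cis.
The distinct arrangements are (6 in all): OH trans, F trans; OH cis, F cis (3 arrangements, 2 chiral); OH trans, F cis; OH cis, F trans.
Of these, 2 lack any improper symmetry element and so occur as enantiomeric pairs, giving 6 + 2 = 8 stereoisomers in total.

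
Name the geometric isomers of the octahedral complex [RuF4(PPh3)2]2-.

cis and trans

An octahedron has six vertices in three trans pairs; every non-trans pair is cis.
Systematic placement gives 2 geometric isomers: PPh3 trans; PPh3 cis.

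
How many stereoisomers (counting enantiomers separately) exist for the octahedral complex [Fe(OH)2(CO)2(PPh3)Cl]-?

An octahedron has six vertices in three trans pairs; every non-trans pair is cis.
Working through the distinct placements yields 6 geometric isomers: OH cis, CO trans; OH trans, CO trans; OH cis, CO cis (3 arrangements, 2 chiral); OH trans, CO cis.
Of these, 2 lack any improper symmetry element and so occur as enantiomeric pairs, giving 6 + 2 = 8 stereoisomers in total.

8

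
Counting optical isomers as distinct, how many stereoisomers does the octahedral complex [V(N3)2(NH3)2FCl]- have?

8

The six octahedral sites form three mutually perpendicular trans pairs.
There are 6 geometric isomers: N3 trans, NH3 trans; N3 cis, NH3 cis (3 arrangements, 2 chiral); N3 cis, NH3 trans; N3 trans, NH3 cis.
Of these, 2 lack any improper symmetry element and so occur as enantiomeric pairs, giving 6 + 2 = 8 stereoisomers in total.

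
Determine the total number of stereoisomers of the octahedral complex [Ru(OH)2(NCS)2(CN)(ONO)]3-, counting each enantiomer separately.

8

In an octahedral complex each vertex has one trans partner and four cis neighbours.
Systematic placement gives 6 geometric isomers: OH cis, NCS cis (3 arrangements, 2 chiral); OH trans, NCS cis; OH cis, NCS trans; OH trans, NCS trans.
Of these, 2 lack any improper symmetry element and so occur as enantiomeric pairs, giving 6 + 2 = 8 stereoisomers in total.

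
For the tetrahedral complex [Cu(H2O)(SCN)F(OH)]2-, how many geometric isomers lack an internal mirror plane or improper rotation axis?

1

In a tetrahedral complex all four positions are equivalent and every pair of ligands is adjacent — there is no cis/trans distinction.
Only one geometric arrangement is possible; it has no improper symmetry element, so it exists as a pair of enantiomers (2 stereoisomers).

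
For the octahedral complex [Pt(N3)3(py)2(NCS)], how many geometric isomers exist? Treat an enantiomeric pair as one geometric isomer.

In an octahedral complex each vertex has one trans partner and four cis neighbours.
Systematic placement gives 3 geometric isomers: N3 mer, py trans; N3 mer, py cis; N3 fac, py cis.

3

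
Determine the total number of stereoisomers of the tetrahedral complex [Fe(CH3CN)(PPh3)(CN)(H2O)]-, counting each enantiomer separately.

2

Only one geometric arrangement is possible; it has no improper symmetry element, so it exists as a pair of enantiomers (2 stereoisomers).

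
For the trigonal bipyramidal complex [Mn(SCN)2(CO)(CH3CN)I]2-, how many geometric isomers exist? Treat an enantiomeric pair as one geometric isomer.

7

Systematic enumeration (placing each ligand type in turn and discarding arrangements equivalent by rotation or reflection) gives 7 geometric isomers.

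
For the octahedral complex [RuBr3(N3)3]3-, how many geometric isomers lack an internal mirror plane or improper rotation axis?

0

An octahedron has six vertices in three trans pairs; every non-trans pair is cis.
Working through the distinct placements yields 2 geometric isomers: Br mer; Br fac.
Each arrangement has an internal mirror plane or centre of symmetry, so none is chiral.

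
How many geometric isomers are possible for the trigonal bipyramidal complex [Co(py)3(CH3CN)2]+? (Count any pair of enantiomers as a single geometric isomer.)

3

A trigonal bipyramid has two axial and three equatorial sites, which are chemically inequivalent.
Systematic placement gives 3 geometric isomers: CH3CN both axial; CH3CN one axial, one equatorial; CH3CN both equatorial.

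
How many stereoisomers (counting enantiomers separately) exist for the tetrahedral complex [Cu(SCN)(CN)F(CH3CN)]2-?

In a tetrahedral complex all four positions are equivalent and every pair of ligands is adjacent — there is no cis/trans distinction.
Only one geometric arrangement is possible; it has no improper symmetry element, so it exists as a pair of enantiomers (2 stereoisomers).

2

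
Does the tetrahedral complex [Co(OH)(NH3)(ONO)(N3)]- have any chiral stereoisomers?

In a tetrahedral complex all four positions are equivalent and every pair of ligands is adjacent — there is no cis/trans distinction.
Only one geometric arrangement is possible; it has no improper symmetry element, so it exists as a pair of enantiomers (2 stereoisomers).

yes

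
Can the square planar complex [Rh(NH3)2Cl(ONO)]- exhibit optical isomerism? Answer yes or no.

A square has two trans pairs of vertices; adjacent vertices are cis.
Working through the distinct placements yields 2 geometric isomers: NH3 cis; NH3 trans.
Each arrangement has an internal mirror plane or centre of symmetry, so none is chiral.

no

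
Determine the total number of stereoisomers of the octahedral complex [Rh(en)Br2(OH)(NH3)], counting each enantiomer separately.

6

An octahedron has six vertices in three trans pairs; every non-trans pair is cis.
Each en is bidentate and must span two cis positions.
Working through the distinct placements yields 4 geometric isomers: Br trans; Br cis (3 arrangements, 2 chiral).
Of these, 2 lack any improper symmetry element and so occur as enantiomeric pairs, giving 4 + 2 = 6 stereoisomers in total.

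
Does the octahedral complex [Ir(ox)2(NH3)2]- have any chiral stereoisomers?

yes

The six octahedral sites form three mutually perpendicular trans pairs.
Each ox is bidentate and must span two cis positions.
Working through the distinct placements yields 2 geometric isomers: NH3 trans; NH3 cis (chiral).
One of these lacks any improper symmetry element and so occurs as an enantiomeric pair, giving 2 + 1 = 3 stereoisomers in total.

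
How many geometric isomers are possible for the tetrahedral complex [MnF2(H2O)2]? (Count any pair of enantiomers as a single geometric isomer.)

Only one geometric arrangement is possible.

1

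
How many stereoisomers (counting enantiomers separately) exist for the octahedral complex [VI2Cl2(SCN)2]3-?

In an octahedral complex each vertex has one trans partner and four cis neighbours.
The distinct arrangements are (5 in all): I trans, Cl trans, SCN trans; I cis, Cl trans, SCN cis; I cis, Cl cis, SCN trans; I cis, Cl cis, SCN cis (chiral); I trans, Cl cis, SCN cis.
One of these lacks any improper symmetry element and so occurs as an enantiomeric pair, giving 5 + 1 = 6 stereoisomers in total.

6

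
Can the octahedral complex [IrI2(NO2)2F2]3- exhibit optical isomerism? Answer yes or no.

An octahedron has six vertices in three trans pairs; every non-trans pair is cis.
The distinct arrangements are (5 in all): I trans, NO2 trans, F trans; I cis, NO2 cis, F trans; I cis, NO2 trans, F cis; I cis, NO2 cis, F cis (chiral); I trans, NO2 cis, F cis.
One of these lacks any improper symmetry element and so occurs as an enantiomeric pair, giving 5 + 1 = 6 stereoisomers in total.

yes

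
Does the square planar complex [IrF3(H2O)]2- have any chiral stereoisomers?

A square has two trans pairs of vertices; adjacent vertices are cis.
Only one geometric arrangement is possible.

no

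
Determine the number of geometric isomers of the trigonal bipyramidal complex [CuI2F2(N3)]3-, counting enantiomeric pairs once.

In a trigonal bipyramid the two axial positions differ from the three equatorial ones.
Systematic enumeration (placing each ligand type in turn and discarding arrangements equivalent by rotation or reflection) gives 5 geometric isomers.

5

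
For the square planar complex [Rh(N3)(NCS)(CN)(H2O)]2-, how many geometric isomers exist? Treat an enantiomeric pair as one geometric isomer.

A square has two trans pairs of vertices; adjacent vertices are cis.
Working through the distinct placements yields 3 geometric isomers: (CN/N3 trans, H2O/NCS trans); (CN/NCS trans, H2O/N3 trans); (CN/H2O trans, N3/NCS trans).

3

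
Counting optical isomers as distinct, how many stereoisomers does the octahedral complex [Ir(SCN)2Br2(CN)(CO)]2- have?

There are 6 geometric isomers: SCN trans, Br trans; SCN cis, Br trans; SCN trans, Br cis; SCN cis, Br cis (3 arrangements, 2 chiral).
Of these, 2 lack any improper symmetry element and so occur as enantiomeric pairs, giving 6 + 2 = 8 stereoisomers in total.

8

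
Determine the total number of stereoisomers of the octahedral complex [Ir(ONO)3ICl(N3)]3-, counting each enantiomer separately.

An octahedron has six vertices in three trans pairs; every non-trans pair is cis.
Working through the distinct placements yields 4 geometric isomers: ONO mer (3 arrangements); ONO fac (chiral).
One of these lacks any improper symmetry element and so occurs as an enantiomeric pair, giving 4 + 1 = 5 stereoisomers in total.

5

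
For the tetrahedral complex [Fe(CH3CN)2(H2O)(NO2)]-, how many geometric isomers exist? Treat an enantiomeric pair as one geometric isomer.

1

All four vertices of a tetrahedron are equivalent and mutually adjacent, so cis/trans isomerism cannot arise.
Only one geometric arrangement is possible.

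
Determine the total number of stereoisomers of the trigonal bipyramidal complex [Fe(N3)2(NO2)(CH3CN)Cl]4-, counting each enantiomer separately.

In a trigonal bipyramid the two axial positions differ from the three equatorial ones.
Placing the ligands in turn and identifying arrangements related by rotation or reflection leaves 7 distinct geometric isomers.
Of these, 3 lack any improper symmetry element and so occur as enantiomeric pairs, giving 7 + 3 = 10 stereoisomers in total.

10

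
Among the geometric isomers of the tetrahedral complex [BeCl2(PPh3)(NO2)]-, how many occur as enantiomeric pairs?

Only one geometric arrangement is possible.

0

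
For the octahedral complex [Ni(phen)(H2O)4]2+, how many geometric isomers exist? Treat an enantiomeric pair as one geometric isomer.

Each phen is bidentate and must span two cis positions.
Only one geometric arrangement is possible.

1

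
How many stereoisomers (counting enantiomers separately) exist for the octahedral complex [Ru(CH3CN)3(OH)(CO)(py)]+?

5

The six octahedral sites form three mutually perpendicular trans pairs.
Working through the distinct placements yields 4 geometric isomers: CH3CN mer (3 arrangements); CH3CN fac (chiral).
One of these lacks any improper symmetry element and so occurs as an enantiomeric pair, giving 4 + 1 = 5 stereoisomers in total.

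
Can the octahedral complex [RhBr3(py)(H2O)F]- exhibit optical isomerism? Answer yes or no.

yes

An octahedron has six vertices in three trans pairs; every non-trans pair is cis.
Working through the distinct placements yields 4 geometric isomers: Br mer (3 arrangements); Br fac (chiral).
One of these lacks any improper symmetry element and so occurs as an enantiomeric pair, giving 4 + 1 = 5 stereoisomers in total.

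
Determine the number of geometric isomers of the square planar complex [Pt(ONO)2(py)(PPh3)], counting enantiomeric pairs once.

A square has two trans pairs of vertices; adjacent vertices are cis.
Working through the distinct placements yields 2 geometric isomers: ONO cis; ONO trans.

2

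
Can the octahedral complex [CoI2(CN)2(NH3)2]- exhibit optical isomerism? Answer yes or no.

yes

In an octahedral complex each vertex has one trans partner and four cis neighbours.
Working through the distinct placements yields 5 geometric isomers: I trans, CN trans, NH3 trans; I cis, CN trans, NH3 cis; I cis, CN cis, NH3 trans; I cis, CN cis, NH3 cis (chiral); I trans, CN cis, NH3 cis.
One of these lacks any improper symmetry element and so occurs as an enantiomeric pair, giving 5 + 1 = 6 stereoisomers in total.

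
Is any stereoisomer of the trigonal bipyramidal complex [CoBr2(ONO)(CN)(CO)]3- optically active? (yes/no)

A trigonal bipyramid has two axial and three equatorial sites, which are chemically inequivalent.
Exhaustive case analysis gives 7 geometric isomers.
Of these, 3 lack any improper symmetry element and so occur as enantiomeric pairs, giving 7 + 3 = 10 stereoisomers in total.

yes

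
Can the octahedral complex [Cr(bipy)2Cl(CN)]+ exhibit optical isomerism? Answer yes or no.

yes

An octahedron has six vertices in three trans pairs; every non-trans pair is cis.
Each bipy is bidentate and must span two cis positions.
Working through the distinct placements yields 2 geometric isomers: Cl and CN mutually trans; Cl and CN mutually cis (chiral).
One of these lacks any improper symmetry element and so occurs as an enantiomeric pair, giving 2 + 1 = 3 stereoisomers in total.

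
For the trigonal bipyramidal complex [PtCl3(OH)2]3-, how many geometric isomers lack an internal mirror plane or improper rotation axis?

A trigonal bipyramid has two axial and three equatorial sites, which are chemically inequivalent.
Working through the distinct placements yields 3 geometric isomers: OH both equatorial; OH one axial, one equatorial; OH both axial.
Each arrangement has an internal mirror plane or centre of symmetry, so none is chiral.

0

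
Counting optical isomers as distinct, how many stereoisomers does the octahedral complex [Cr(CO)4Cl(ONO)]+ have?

2

The six octahedral sites form three mutually perpendicular trans pairs.
The distinct arrangements are (2 in all): Cl and ONO mutually trans; Cl and ONO mutually cis.
Each arrangement has an internal mirror plane or centre of symmetry, so none is chiral.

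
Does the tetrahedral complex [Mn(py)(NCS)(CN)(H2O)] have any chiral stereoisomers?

In a tetrahedral complex all four positions are equivalent and every pair of ligands is adjacent — there is no cis/trans distinction.
Only one geometric arrangement is possible; it has no improper symmetry element, so it exists as a pair of enantiomers (2 stereoisomers).

yes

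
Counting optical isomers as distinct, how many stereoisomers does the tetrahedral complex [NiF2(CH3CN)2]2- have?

All four vertices of a tetrahedron are equivalent and mutually adjacent, so cis/trans isomerism cannot arise.
Only one geometric arrangement is possible.

1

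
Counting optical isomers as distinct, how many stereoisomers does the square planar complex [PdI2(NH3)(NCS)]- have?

2

A square has two trans pairs of vertices; adjacent vertices are cis.
The distinct arrangements are (2 in all): I cis; I trans.
Each arrangement has an internal mirror plane or centre of symmetry, so none is chiral.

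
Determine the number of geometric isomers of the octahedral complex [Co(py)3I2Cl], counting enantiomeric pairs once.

3

An octahedron has six vertices in three trans pairs; every non-trans pair is cis.
Systematic placement gives 3 geometric isomers: py mer, I cis; py mer, I trans; py fac, I cis.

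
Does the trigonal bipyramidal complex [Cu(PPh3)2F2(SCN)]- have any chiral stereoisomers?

In a trigonal bipyramid the two axial positions differ from the three equatorial ones.
Systematic enumeration (placing each ligand type in turn and discarding arrangements equivalent by rotation or reflection) gives 5 geometric isomers.
One of these lacks any improper symmetry element and so occurs as an enantiomeric pair, giving 5 + 1 = 6 stereoisomers in total.

yes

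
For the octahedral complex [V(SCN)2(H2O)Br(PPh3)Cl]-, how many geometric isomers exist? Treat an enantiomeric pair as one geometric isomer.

9

Systematic enumeration (placing each ligand type in turn and discarding arrangements equivalent by rotation or reflection) gives 9 geometric isomers.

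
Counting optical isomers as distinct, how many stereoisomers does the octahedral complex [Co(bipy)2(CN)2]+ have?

An octahedron has six vertices in three trans pairs; every non-trans pair is cis.
Each bipy is bidentate and must span two cis positions.
Working through the distinct placements yields 2 geometric isomers: CN trans; CN cis (chiral).
One of these lacks any improper symmetry element and so occurs as an enantiomeric pair, giving 2 + 1 = 3 stereoisomers in total.

3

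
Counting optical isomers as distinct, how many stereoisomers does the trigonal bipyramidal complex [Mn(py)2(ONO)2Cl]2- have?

In a trigonal bipyramid the two axial positions differ from the three equatorial ones.
Systematic enumeration (placing each ligand type in turn and discarding arrangements equivalent by rotation or reflection) gives 5 geometric isomers.
One of these lacks any improper symmetry element and so occurs as an enantiomeric pair, giving 5 + 1 = 6 stereoisomers in total.

6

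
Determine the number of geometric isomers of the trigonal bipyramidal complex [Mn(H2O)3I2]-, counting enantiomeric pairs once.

3

Systematic placement gives 3 geometric isomers: I both equatorial; I one axial, one equatorial; I both axial.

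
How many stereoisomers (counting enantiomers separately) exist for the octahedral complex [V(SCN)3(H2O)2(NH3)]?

3

The distinct arrangements are (3 in all): SCN mer, H2O trans; SCN mer, H2O cis; SCN fac, H2O cis.
Each arrangement has an internal mirror plane or centre of symmetry, so none is chiral.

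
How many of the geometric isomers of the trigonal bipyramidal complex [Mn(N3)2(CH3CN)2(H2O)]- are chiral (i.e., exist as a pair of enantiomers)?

Placing the ligands in turn and identifying arrangements related by rotation or reflection leaves 5 distinct geometric isomers.
One of these lacks any improper symmetry element and so occurs as an enantiomeric pair, giving 5 + 1 = 6 stereoisomers in total.

1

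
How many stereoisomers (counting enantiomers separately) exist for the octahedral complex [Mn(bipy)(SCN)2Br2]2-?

4

In an octahedral complex each vertex has one trans partner and four cis neighbours.
Each bipy is bidentate and must span two cis positions.
Working through the distinct placements yields 3 geometric isomers: SCN cis, Br trans; SCN cis, Br cis (chiral); SCN trans, Br cis.
One of these lacks any improper symmetry element and so occurs as an enantiomeric pair, giving 3 + 1 = 4 stereoisomers in total.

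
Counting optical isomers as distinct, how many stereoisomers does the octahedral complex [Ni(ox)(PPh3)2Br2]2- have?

Each ox is bidentate and must span two cis positions.
Working through the distinct placements yields 3 geometric isomers: PPh3 cis, Br trans; PPh3 cis, Br cis (chiral); PPh3 trans, Br cis.
One of these lacks any improper symmetry element and so occurs as an enantiomeric pair, giving 3 + 1 = 4 stereoisomers in total.

4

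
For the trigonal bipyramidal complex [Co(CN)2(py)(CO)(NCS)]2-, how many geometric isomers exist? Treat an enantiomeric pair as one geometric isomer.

In a trigonal bipyramid the two axial positions differ from the three equatorial ones.
Placing the ligands in turn and identifying arrangements related by rotation or reflection leaves 7 distinct geometric isomers.

7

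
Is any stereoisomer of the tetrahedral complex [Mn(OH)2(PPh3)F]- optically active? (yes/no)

no

In a tetrahedral complex all four positions are equivalent and every pair of ligands is adjacent — there is no cis/trans distinction.
Only one geometric arrangement is possible.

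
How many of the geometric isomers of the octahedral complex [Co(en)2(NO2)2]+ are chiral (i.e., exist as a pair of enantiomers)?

1

An octahedron has six vertices in three trans pairs; every non-trans pair is cis.
Each en is bidentate and must span two cis positions.
Working through the distinct placements yields 2 geometric isomers: NO2 trans; NO2 cis (chiral).
One of these lacks any improper symmetry element and so occurs as an enantiomeric pair, giving 2 + 1 = 3 stereoisomers in total.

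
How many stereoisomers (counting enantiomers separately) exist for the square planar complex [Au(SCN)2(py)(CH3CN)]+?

Systematic placement gives 2 geometric isomers: SCN cis; SCN trans.
Each arrangement has an internal mirror plane or centre of symmetry, so none is chiral.

2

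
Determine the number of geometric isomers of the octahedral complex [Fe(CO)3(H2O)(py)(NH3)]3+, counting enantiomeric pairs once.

The six octahedral sites form three mutually perpendicular trans pairs.
The distinct arrangements are (4 in all): CO mer (3 arrangements); CO fac (chiral).

4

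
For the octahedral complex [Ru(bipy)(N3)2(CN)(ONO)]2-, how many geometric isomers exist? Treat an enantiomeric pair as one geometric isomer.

Each bipy is bidentate and must span two cis positions.
Systematic placement gives 4 geometric isomers: N3 cis (3 arrangements, 2 chiral); N3 trans.

4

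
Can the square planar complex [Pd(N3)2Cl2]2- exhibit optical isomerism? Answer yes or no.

A square has two trans pairs of vertices; adjacent vertices are cis.
Working through the distinct placements yields 2 geometric isomers: N3 cis; N3 trans.
Each arrangement has an internal mirror plane or centre of symmetry, so none is chiral.

no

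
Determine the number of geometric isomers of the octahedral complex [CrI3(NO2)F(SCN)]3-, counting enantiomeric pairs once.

4

An octahedron has six vertices in three trans pairs; every non-trans pair is cis.
There are 4 geometric isomers: I mer (3 arrangements); I fac (chiral).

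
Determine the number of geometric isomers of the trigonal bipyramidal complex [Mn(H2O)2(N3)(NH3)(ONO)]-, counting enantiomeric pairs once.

7

In a trigonal bipyramid the two axial positions differ from the three equatorial ones.
Placing the ligands in turn and identifying arrangements related by rotation or reflection leaves 7 distinct geometric isomers.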